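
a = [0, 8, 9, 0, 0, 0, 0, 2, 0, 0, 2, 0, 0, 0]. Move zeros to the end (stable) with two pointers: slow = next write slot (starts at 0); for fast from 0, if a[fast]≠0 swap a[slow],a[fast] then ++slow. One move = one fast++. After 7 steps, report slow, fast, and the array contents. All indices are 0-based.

slow=2, fast=7, a=[8, 9, 0, 0, 0, 0, 0, 2, 0, 0, 2, 0, 0, 0]

(s=0,f=0) a[fast]=0 → fast++
(s=0,f=1) a[fast]=8≠0 swap→a[0]=8 → slow++,fast++
(s=1,f=2) a[fast]=9≠0 swap→a[1]=9 → slow++,fast++
(s=2,f=3) a[fast]=0 → fast++
(s=2,f=4) a[fast]=0 → fast++
(s=2,f=5) a[fast]=0 → fast++
(s=2,f=6) a[fast]=0 → fast++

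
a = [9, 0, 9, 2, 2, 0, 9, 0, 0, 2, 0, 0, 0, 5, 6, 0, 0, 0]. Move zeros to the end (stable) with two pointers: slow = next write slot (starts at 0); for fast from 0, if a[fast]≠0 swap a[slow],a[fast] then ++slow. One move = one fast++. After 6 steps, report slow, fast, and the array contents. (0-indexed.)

slow=0 fast=0: a[fast]=9≠0 swap→a[0]=9, slow++,fast++
slow=1 fast=1: a[fast]=0, fast++
slow=1 fast=2: a[fast]=9≠0 swap→a[1]=9, slow++,fast++
slow=2 fast=3: a[fast]=2≠0 swap→a[2]=2, slow++,fast++
slow=3 fast=4: a[fast]=2≠0 swap→a[3]=2, slow++,fast++
slow=4 fast=5: a[fast]=0, fast++

slow=4, fast=6, a=[9, 9, 2, 2, 0, 0, 9, 0, 0, 2, 0, 0, 0, 5, 6, 0, 0, 0]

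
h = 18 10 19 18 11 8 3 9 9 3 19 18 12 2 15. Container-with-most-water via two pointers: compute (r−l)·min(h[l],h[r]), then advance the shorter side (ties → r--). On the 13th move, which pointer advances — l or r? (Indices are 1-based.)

[1,15] min(18,15)*14=210 best=210 * → r--
[1,14] min(18,2)*13=26 best=210 → r--
[1,13] min(18,12)*12=144 best=210 → r--
[1,12] min(18,18)*11=198 best=210 → r--
[1,11] min(18,19)*10=180 best=210 → l++
[2,11] min(10,19)*9=90 best=210 → l++
[3,11] min(19,19)*8=152 best=210 → r--
[3,10] min(19,3)*7=21 best=210 → r--
[3,9] min(19,9)*6=54 best=210 → r--
[3,8] min(19,9)*5=45 best=210 → r--
[3,7] min(19,3)*4=12 best=210 → r--
[3,6] min(19,8)*3=24 best=210 → r--
[3,5] min(19,11)*2=22 best=210 → r--

r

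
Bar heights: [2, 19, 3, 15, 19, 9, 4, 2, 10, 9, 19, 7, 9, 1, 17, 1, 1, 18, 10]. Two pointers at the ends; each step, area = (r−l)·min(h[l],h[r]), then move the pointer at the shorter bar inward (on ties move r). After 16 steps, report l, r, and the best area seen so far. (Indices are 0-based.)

l=1, r=3, best area=288

[0,18] min(2,10)*18=36 best=36 * → l++
[1,18] min(19,10)*17=170 best=170 * → r--
[1,17] min(19,18)*16=288 best=288 * → r--
[1,16] min(19,1)*15=15 best=288 → r--
[1,15] min(19,1)*14=14 best=288 → r--
[1,14] min(19,17)*13=221 best=288 → r--
[1,13] min(19,1)*12=12 best=288 → r--
[1,12] min(19,9)*11=99 best=288 → r--
[1,11] min(19,7)*10=70 best=288 → r--
[1,10] min(19,19)*9=171 best=288 → r--
[1,9] min(19,9)*8=72 best=288 → r--
[1,8] min(19,10)*7=70 best=288 → r--
[1,7] min(19,2)*6=12 best=288 → r--
[1,6] min(19,4)*5=20 best=288 → r--
[1,5] min(19,9)*4=36 best=288 → r--
[1,4] min(19,19)*3=57 best=288 → r--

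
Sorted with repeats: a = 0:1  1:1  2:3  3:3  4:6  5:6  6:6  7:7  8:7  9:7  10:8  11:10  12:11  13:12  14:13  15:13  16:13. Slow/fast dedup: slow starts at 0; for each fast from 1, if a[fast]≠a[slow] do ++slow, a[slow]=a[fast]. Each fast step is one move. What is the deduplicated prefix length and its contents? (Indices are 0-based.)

(s=0,f=1) a[fast]=1=a[slow] dup → fast++
(s=0,f=2) a[fast]=3≠a[slow]=1 write a[1]=3 → slow++,fast++
(s=1,f=3) a[fast]=3=a[slow] dup → fast++
(s=1,f=4) a[fast]=6≠a[slow]=3 write a[2]=6 → slow++,fast++
(s=2,f=5) a[fast]=6=a[slow] dup → fast++
(s=2,f=6) a[fast]=6=a[slow] dup → fast++
(s=2,f=7) a[fast]=7≠a[slow]=6 write a[3]=7 → slow++,fast++
(s=3,f=8) a[fast]=7=a[slow] dup → fast++
(s=3,f=9) a[fast]=7=a[slow] dup → fast++
(s=3,f=10) a[fast]=8≠a[slow]=7 write a[4]=8 → slow++,fast++
(s=4,f=11) a[fast]=10≠a[slow]=8 write a[5]=10 → slow++,fast++
(s=5,f=12) a[fast]=11≠a[slow]=10 write a[6]=11 → slow++,fast++
(s=6,f=13) a[fast]=12≠a[slow]=11 write a[7]=12 → slow++,fast++
(s=7,f=14) a[fast]=13≠a[slow]=12 write a[8]=13 → slow++,fast++
(s=8,f=15) a[fast]=13=a[slow] dup → fast++
(s=8,f=16) a[fast]=13=a[slow] dup → fast++

length 9; prefix = [1, 3, 6, 7, 8, 10, 11, 12, 13]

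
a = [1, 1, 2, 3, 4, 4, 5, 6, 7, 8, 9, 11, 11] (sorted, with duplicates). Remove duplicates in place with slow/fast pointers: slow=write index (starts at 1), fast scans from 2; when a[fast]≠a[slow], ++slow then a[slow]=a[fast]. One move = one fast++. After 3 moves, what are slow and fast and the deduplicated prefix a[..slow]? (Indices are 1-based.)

slow=3, fast=5, prefix=[1, 2, 3]

(s=1,f=2) a[fast]=1=a[slow] dup → fast++
(s=1,f=3) a[fast]=2≠a[slow]=1 write a[2]=2 → slow++,fast++
(s=2,f=4) a[fast]=3≠a[slow]=2 write a[3]=3 → slow++,fast++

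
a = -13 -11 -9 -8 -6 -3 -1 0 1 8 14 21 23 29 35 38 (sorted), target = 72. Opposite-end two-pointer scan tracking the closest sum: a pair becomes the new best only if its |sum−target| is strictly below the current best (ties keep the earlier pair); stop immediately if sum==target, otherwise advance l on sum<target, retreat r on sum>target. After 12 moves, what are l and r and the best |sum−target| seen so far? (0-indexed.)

[0,15] -13+38=25 d=47 * → l++
[1,15] -11+38=27 d=45 * → l++
[2,15] -9+38=29 d=43 * → l++
[3,15] -8+38=30 d=42 * → l++
[4,15] -6+38=32 d=40 * → l++
[5,15] -3+38=35 d=37 * → l++
[6,15] -1+38=37 d=35 * → l++
[7,15] 0+38=38 d=34 * → l++
[8,15] 1+38=39 d=33 * → l++
[9,15] 8+38=46 d=26 * → l++
[10,15] 14+38=52 d=20 * → l++
[11,15] 21+38=59 d=13 * → l++

l=12, r=15, best |Δ|=13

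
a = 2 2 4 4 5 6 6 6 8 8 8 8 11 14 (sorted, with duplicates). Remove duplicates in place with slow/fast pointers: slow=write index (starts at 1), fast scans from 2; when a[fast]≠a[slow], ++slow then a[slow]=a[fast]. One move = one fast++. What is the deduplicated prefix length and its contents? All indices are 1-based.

length 7; prefix = [2, 4, 5, 6, 8, 11, 14]

(s=1,f=2) a[fast]=2=a[slow] dup → fast++
(s=1,f=3) a[fast]=4≠a[slow]=2 write a[2]=4 → slow++,fast++
(s=2,f=4) a[fast]=4=a[slow] dup → fast++
(s=2,f=5) a[fast]=5≠a[slow]=4 write a[3]=5 → slow++,fast++
(s=3,f=6) a[fast]=6≠a[slow]=5 write a[4]=6 → slow++,fast++
(s=4,f=7) a[fast]=6=a[slow] dup → fast++
(s=4,f=8) a[fast]=6=a[slow] dup → fast++
(s=4,f=9) a[fast]=8≠a[slow]=6 write a[5]=8 → slow++,fast++
(s=5,f=10) a[fast]=8=a[slow] dup → fast++
(s=5,f=11) a[fast]=8=a[slow] dup → fast++
(s=5,f=12) a[fast]=8=a[slow] dup → fast++
(s=5,f=13) a[fast]=11≠a[slow]=8 write a[6]=11 → slow++,fast++
(s=6,f=14) a[fast]=14≠a[slow]=11 write a[7]=14 → slow++,fast++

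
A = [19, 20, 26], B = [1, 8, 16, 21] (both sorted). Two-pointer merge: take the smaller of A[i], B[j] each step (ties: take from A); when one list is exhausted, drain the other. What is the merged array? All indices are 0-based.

[1, 8, 16, 19, 20, 21, 26]

[i=0,j=0] A[i]=19>B[j]=1 take 1 → j++
[i=0,j=1] A[i]=19>B[j]=8 take 8 → j++
[i=0,j=2] A[i]=19>B[j]=16 take 16 → j++
[i=0,j=3] A[i]=19<=B[j]=21 take 19 → i++
[i=1,j=3] A[i]=20<=B[j]=21 take 20 → i++
[i=2,j=3] A[i]=26>B[j]=21 take 21 → j++
[i=2,j=4] B done, take A[i]=26 → i++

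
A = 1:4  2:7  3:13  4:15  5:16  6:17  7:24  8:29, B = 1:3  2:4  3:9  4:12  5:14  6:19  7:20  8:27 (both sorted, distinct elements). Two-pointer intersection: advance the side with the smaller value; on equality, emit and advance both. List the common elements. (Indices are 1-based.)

i=1 j=1: 4>3, j++
i=1 j=2: 4==4 emit, i++,j++
i=2 j=3: 7<9, i++
i=3 j=3: 13>9, j++
i=3 j=4: 13>12, j++
i=3 j=5: 13<14, i++
i=4 j=5: 15>14, j++
i=4 j=6: 15<19, i++
i=5 j=6: 16<19, i++
i=6 j=6: 17<19, i++
i=7 j=6: 24>19, j++
i=7 j=7: 24>20, j++
i=7 j=8: 24<27, i++
i=8 j=8: 29>27, j++

intersection = [4]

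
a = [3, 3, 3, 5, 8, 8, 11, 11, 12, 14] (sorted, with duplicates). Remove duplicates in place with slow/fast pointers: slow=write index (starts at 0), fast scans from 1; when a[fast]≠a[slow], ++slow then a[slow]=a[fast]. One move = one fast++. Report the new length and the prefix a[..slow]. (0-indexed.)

slow=0 fast=1: a[fast]=3=a[slow] dup, fast++
slow=0 fast=2: a[fast]=3=a[slow] dup, fast++
slow=0 fast=3: a[fast]=5≠a[slow]=3 write a[1]=5, slow++,fast++
slow=1 fast=4: a[fast]=8≠a[slow]=5 write a[2]=8, slow++,fast++
slow=2 fast=5: a[fast]=8=a[slow] dup, fast++
slow=2 fast=6: a[fast]=11≠a[slow]=8 write a[3]=11, slow++,fast++
slow=3 fast=7: a[fast]=11=a[slow] dup, fast++
slow=3 fast=8: a[fast]=12≠a[slow]=11 write a[4]=12, slow++,fast++
slow=4 fast=9: a[fast]=14≠a[slow]=12 write a[5]=14, slow++,fast++

length 6; prefix = [3, 5, 8, 11, 12, 14]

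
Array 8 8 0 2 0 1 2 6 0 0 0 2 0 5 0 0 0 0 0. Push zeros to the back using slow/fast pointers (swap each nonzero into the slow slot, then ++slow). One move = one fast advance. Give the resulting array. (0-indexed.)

slow=0 fast=0: a[fast]=8≠0 swap→a[0]=8, slow++,fast++
slow=1 fast=1: a[fast]=8≠0 swap→a[1]=8, slow++,fast++
slow=2 fast=2: a[fast]=0, fast++
slow=2 fast=3: a[fast]=2≠0 swap→a[2]=2, slow++,fast++
slow=3 fast=4: a[fast]=0, fast++
slow=3 fast=5: a[fast]=1≠0 swap→a[3]=1, slow++,fast++
slow=4 fast=6: a[fast]=2≠0 swap→a[4]=2, slow++,fast++
slow=5 fast=7: a[fast]=6≠0 swap→a[5]=6, slow++,fast++
slow=6 fast=8: a[fast]=0, fast++
slow=6 fast=9: a[fast]=0, fast++
slow=6 fast=10: a[fast]=0, fast++
slow=6 fast=11: a[fast]=2≠0 swap→a[6]=2, slow++,fast++
slow=7 fast=12: a[fast]=0, fast++
slow=7 fast=13: a[fast]=5≠0 swap→a[7]=5, slow++,fast++
slow=8 fast=14: a[fast]=0, fast++
slow=8 fast=15: a[fast]=0, fast++
slow=8 fast=16: a[fast]=0, fast++
slow=8 fast=17: a[fast]=0, fast++
slow=8 fast=18: a[fast]=0, fast++

[8, 8, 2, 1, 2, 6, 2, 5, 0, 0, 0, 0, 0, 0, 0, 0, 0, 0, 0]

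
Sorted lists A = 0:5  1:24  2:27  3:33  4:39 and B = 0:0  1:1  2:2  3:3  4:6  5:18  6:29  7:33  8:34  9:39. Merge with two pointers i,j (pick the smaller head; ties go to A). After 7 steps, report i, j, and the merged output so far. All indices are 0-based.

i=1, j=6, merged so far=[0, 1, 2, 3, 5, 6, 18]

i=0 j=0: A[i]=5>B[j]=0 take 0, j++
i=0 j=1: A[i]=5>B[j]=1 take 1, j++
i=0 j=2: A[i]=5>B[j]=2 take 2, j++
i=0 j=3: A[i]=5>B[j]=3 take 3, j++
i=0 j=4: A[i]=5<=B[j]=6 take 5, i++
i=1 j=4: A[i]=24>B[j]=6 take 6, j++
i=1 j=5: A[i]=24>B[j]=18 take 18, j++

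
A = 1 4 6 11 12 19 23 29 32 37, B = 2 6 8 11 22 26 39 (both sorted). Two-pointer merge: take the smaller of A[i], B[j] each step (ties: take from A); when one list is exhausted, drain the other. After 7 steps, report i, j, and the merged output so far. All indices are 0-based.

[i=0,j=0] A[i]=1<=B[j]=2 take 1 → i++
[i=1,j=0] A[i]=4>B[j]=2 take 2 → j++
[i=1,j=1] A[i]=4<=B[j]=6 take 4 → i++
[i=2,j=1] A[i]=6<=B[j]=6 take 6 → i++
[i=3,j=1] A[i]=11>B[j]=6 take 6 → j++
[i=3,j=2] A[i]=11>B[j]=8 take 8 → j++
[i=3,j=3] A[i]=11<=B[j]=11 take 11 → i++

i=4, j=3, merged so far=[1, 2, 4, 6, 6, 8, 11]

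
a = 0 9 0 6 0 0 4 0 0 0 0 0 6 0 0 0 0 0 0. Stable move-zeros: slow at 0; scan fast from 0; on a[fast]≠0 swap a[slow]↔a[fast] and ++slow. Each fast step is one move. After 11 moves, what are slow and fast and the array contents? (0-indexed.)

slow=0 fast=0: a[fast]=0, fast++
slow=0 fast=1: a[fast]=9≠0 swap→a[0]=9, slow++,fast++
slow=1 fast=2: a[fast]=0, fast++
slow=1 fast=3: a[fast]=6≠0 swap→a[1]=6, slow++,fast++
slow=2 fast=4: a[fast]=0, fast++
slow=2 fast=5: a[fast]=0, fast++
slow=2 fast=6: a[fast]=4≠0 swap→a[2]=4, slow++,fast++
slow=3 fast=7: a[fast]=0, fast++
slow=3 fast=8: a[fast]=0, fast++
slow=3 fast=9: a[fast]=0, fast++
slow=3 fast=10: a[fast]=0, fast++

slow=3, fast=11, a=[9, 6, 4, 0, 0, 0, 0, 0, 0, 0, 0, 0, 6, 0, 0, 0, 0, 0, 0]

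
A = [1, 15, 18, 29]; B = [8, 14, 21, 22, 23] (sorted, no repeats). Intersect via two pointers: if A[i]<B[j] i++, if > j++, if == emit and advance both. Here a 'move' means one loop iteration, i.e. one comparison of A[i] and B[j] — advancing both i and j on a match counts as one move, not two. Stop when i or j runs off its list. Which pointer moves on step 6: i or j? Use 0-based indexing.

j

[i=0,j=0] 1<8 → i++
[i=1,j=0] 15>8 → j++
[i=1,j=1] 15>14 → j++
[i=1,j=2] 15<21 → i++
[i=2,j=2] 18<21 → i++
[i=3,j=2] 29>21 → j++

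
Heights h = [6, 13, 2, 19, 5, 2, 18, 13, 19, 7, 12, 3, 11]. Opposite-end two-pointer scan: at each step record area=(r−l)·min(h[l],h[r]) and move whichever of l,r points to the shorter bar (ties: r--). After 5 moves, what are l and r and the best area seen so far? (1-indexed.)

l=1 r=13: min(6,11)*12=72 best=72 *, l++
l=2 r=13: min(13,11)*11=121 best=121 *, r--
l=2 r=12: min(13,3)*10=30 best=121, r--
l=2 r=11: min(13,12)*9=108 best=121, r--
l=2 r=10: min(13,7)*8=56 best=121, r--

l=2, r=9, best area=121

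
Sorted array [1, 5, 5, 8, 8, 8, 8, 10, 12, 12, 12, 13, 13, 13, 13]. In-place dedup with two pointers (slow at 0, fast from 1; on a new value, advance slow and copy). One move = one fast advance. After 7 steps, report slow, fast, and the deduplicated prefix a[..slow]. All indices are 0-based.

slow=3, fast=8, prefix=[1, 5, 8, 10]

(s=0,f=1) a[fast]=5≠a[slow]=1 write a[1]=5 → slow++,fast++
(s=1,f=2) a[fast]=5=a[slow] dup → fast++
(s=1,f=3) a[fast]=8≠a[slow]=5 write a[2]=8 → slow++,fast++
(s=2,f=4) a[fast]=8=a[slow] dup → fast++
(s=2,f=5) a[fast]=8=a[slow] dup → fast++
(s=2,f=6) a[fast]=8=a[slow] dup → fast++
(s=2,f=7) a[fast]=10≠a[slow]=8 write a[3]=10 → slow++,fast++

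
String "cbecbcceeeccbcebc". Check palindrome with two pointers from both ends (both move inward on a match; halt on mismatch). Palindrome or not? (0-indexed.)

l=0 r=16: 'c'=='c', l++,r--
l=1 r=15: 'b'=='b', l++,r--
l=2 r=14: 'e'=='e', l++,r--
l=3 r=13: 'c'=='c', l++,r--
l=4 r=12: 'b'=='b', l++,r--
l=5 r=11: 'c'=='c', l++,r--
l=6 r=10: 'c'=='c', l++,r--
l=7 r=9: 'e'=='e', l++,r--

palindrome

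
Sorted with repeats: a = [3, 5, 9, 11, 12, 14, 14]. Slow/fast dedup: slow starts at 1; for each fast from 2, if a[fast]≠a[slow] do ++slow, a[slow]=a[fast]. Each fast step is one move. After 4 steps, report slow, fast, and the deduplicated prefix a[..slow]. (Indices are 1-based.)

slow=5, fast=6, prefix=[3, 5, 9, 11, 12]

(s=1,f=2) a[fast]=5≠a[slow]=3 write a[2]=5 → slow++,fast++
(s=2,f=3) a[fast]=9≠a[slow]=5 write a[3]=9 → slow++,fast++
(s=3,f=4) a[fast]=11≠a[slow]=9 write a[4]=11 → slow++,fast++
(s=4,f=5) a[fast]=12≠a[slow]=11 write a[5]=12 → slow++,fast++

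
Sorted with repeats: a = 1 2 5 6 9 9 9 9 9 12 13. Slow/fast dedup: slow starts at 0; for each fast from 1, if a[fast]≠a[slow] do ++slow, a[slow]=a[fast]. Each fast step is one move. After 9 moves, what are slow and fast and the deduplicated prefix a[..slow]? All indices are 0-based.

slow=5, fast=10, prefix=[1, 2, 5, 6, 9, 12]

(s=0,f=1) a[fast]=2≠a[slow]=1 write a[1]=2 → slow++,fast++
(s=1,f=2) a[fast]=5≠a[slow]=2 write a[2]=5 → slow++,fast++
(s=2,f=3) a[fast]=6≠a[slow]=5 write a[3]=6 → slow++,fast++
(s=3,f=4) a[fast]=9≠a[slow]=6 write a[4]=9 → slow++,fast++
(s=4,f=5) a[fast]=9=a[slow] dup → fast++
(s=4,f=6) a[fast]=9=a[slow] dup → fast++
(s=4,f=7) a[fast]=9=a[slow] dup → fast++
(s=4,f=8) a[fast]=9=a[slow] dup → fast++
(s=4,f=9) a[fast]=12≠a[slow]=9 write a[5]=12 → slow++,fast++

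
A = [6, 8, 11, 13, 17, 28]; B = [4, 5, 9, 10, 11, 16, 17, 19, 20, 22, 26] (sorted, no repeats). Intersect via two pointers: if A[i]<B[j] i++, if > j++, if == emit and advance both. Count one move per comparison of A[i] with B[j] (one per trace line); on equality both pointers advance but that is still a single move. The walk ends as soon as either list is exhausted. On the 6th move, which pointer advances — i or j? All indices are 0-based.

j

i=0 j=0: 6>4, j++
i=0 j=1: 6>5, j++
i=0 j=2: 6<9, i++
i=1 j=2: 8<9, i++
i=2 j=2: 11>9, j++
i=2 j=3: 11>10, j++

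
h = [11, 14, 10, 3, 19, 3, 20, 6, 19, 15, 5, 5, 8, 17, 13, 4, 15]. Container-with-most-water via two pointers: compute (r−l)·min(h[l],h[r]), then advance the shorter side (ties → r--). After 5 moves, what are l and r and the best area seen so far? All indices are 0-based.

[0,16] min(11,15)*16=176 best=176 * → l++
[1,16] min(14,15)*15=210 best=210 * → l++
[2,16] min(10,15)*14=140 best=210 → l++
[3,16] min(3,15)*13=39 best=210 → l++
[4,16] min(19,15)*12=180 best=210 → r--

l=4, r=15, best area=210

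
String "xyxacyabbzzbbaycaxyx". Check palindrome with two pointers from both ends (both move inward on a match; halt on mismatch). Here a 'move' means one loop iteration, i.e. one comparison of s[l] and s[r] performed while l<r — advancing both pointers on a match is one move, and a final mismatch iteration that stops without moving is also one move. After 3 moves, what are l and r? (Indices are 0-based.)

l=3, r=16

l=0 r=19: 'x'=='x', l++,r--
l=1 r=18: 'y'=='y', l++,r--
l=2 r=17: 'x'=='x', l++,r--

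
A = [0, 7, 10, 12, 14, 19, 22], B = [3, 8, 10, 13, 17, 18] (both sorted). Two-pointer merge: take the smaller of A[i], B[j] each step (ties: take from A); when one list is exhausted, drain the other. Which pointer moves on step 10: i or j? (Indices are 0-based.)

j

[i=0,j=0] A[i]=0<=B[j]=3 take 0 → i++
[i=1,j=0] A[i]=7>B[j]=3 take 3 → j++
[i=1,j=1] A[i]=7<=B[j]=8 take 7 → i++
[i=2,j=1] A[i]=10>B[j]=8 take 8 → j++
[i=2,j=2] A[i]=10<=B[j]=10 take 10 → i++
[i=3,j=2] A[i]=12>B[j]=10 take 10 → j++
[i=3,j=3] A[i]=12<=B[j]=13 take 12 → i++
[i=4,j=3] A[i]=14>B[j]=13 take 13 → j++
[i=4,j=4] A[i]=14<=B[j]=17 take 14 → i++
[i=5,j=4] A[i]=19>B[j]=17 take 17 → j++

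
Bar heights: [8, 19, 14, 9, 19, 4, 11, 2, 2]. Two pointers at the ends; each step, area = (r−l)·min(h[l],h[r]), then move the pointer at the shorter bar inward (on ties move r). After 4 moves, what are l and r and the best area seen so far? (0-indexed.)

l=1, r=5, best area=55

l=0 r=8: min(8,2)*8=16 best=16 *, r--
l=0 r=7: min(8,2)*7=14 best=16, r--
l=0 r=6: min(8,11)*6=48 best=48 *, l++
l=1 r=6: min(19,11)*5=55 best=55 *, r--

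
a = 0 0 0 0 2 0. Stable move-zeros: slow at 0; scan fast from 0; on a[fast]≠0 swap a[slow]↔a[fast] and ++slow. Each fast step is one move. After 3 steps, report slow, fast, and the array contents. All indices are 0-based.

(s=0,f=0) a[fast]=0 → fast++
(s=0,f=1) a[fast]=0 → fast++
(s=0,f=2) a[fast]=0 → fast++

slow=0, fast=3, a=[0, 0, 0, 0, 2, 0]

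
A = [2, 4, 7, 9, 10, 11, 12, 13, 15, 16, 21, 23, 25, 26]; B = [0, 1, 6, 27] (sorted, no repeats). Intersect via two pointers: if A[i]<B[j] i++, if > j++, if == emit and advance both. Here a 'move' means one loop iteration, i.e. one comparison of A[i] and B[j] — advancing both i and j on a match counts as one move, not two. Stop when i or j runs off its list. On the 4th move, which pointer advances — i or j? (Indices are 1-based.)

i

[i=1,j=1] 2>0 → j++
[i=1,j=2] 2>1 → j++
[i=1,j=3] 2<6 → i++
[i=2,j=3] 4<6 → i++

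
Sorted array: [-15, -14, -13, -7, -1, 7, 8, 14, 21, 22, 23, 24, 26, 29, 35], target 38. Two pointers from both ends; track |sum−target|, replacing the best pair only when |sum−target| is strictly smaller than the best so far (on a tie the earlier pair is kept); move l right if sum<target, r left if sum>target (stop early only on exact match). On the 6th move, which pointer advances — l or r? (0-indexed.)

[0,14] -15+35=20 d=18 * → l++
[1,14] -14+35=21 d=17 * → l++
[2,14] -13+35=22 d=16 * → l++
[3,14] -7+35=28 d=10 * → l++
[4,14] -1+35=34 d=4 * → l++
[5,14] 7+35=42 d=4 → r--

r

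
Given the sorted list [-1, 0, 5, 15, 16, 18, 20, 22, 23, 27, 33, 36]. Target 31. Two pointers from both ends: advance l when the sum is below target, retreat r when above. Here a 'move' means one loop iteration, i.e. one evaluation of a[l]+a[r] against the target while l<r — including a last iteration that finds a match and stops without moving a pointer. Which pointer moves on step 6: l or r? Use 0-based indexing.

l

[0,11] -1+36=35 >31 → r--
[0,10] -1+33=32 >31 → r--
[0,9] -1+27=26 <31 → l++
[1,9] 0+27=27 <31 → l++
[2,9] 5+27=32 >31 → r--
[2,8] 5+23=28 <31 → l++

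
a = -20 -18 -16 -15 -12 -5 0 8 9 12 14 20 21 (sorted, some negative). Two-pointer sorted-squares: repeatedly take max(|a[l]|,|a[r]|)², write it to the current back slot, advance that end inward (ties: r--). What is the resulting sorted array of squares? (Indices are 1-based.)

[1,13] |-20|<=|21| out[13]=441 → r--
[1,12] |-20|<=|20| out[12]=400 → r--
[1,11] |-20|>|14| out[11]=400 → l++
[2,11] |-18|>|14| out[10]=324 → l++
[3,11] |-16|>|14| out[9]=256 → l++
[4,11] |-15|>|14| out[8]=225 → l++
[5,11] |-12|<=|14| out[7]=196 → r--
[5,10] |-12|<=|12| out[6]=144 → r--
[5,9] |-12|>|9| out[5]=144 → l++
[6,9] |-5|<=|9| out[4]=81 → r--
[6,8] |-5|<=|8| out[3]=64 → r--
[6,7] |-5|>|0| out[2]=25 → l++
[7,7] |0|<=|0| out[1]=0 → r--

[0, 25, 64, 81, 144, 144, 196, 225, 256, 324, 400, 400, 441]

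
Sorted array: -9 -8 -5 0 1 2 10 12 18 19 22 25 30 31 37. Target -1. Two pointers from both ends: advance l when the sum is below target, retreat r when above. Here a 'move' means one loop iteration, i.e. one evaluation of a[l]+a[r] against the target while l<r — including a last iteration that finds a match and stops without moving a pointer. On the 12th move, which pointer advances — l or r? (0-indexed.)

l

l=0 r=14: -9+37=28 >-1, r--
l=0 r=13: -9+31=22 >-1, r--
l=0 r=12: -9+30=21 >-1, r--
l=0 r=11: -9+25=16 >-1, r--
l=0 r=10: -9+22=13 >-1, r--
l=0 r=9: -9+19=10 >-1, r--
l=0 r=8: -9+18=9 >-1, r--
l=0 r=7: -9+12=3 >-1, r--
l=0 r=6: -9+10=1 >-1, r--
l=0 r=5: -9+2=-7 <-1, l++
l=1 r=5: -8+2=-6 <-1, l++
l=2 r=5: -5+2=-3 <-1, l++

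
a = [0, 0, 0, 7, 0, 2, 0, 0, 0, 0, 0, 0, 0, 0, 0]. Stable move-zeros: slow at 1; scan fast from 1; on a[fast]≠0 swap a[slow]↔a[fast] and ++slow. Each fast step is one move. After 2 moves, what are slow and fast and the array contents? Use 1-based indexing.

(s=1,f=1) a[fast]=0 → fast++
(s=1,f=2) a[fast]=0 → fast++

slow=1, fast=3, a=[0, 0, 0, 7, 0, 2, 0, 0, 0, 0, 0, 0, 0, 0, 0]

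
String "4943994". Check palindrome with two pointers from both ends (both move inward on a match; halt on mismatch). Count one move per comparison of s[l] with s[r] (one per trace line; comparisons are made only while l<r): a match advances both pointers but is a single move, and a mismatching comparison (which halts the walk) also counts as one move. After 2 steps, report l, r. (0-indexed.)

l=0 r=6: '4'=='4', l++,r--
l=1 r=5: '9'=='9', l++,r--

l=2, r=4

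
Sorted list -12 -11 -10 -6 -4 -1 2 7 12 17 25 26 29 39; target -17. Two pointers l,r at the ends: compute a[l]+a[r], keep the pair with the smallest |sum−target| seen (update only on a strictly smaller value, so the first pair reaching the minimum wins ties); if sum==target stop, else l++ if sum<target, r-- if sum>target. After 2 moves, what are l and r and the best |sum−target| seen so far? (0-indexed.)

l=0, r=11, best |Δ|=34

l=0 r=13: -12+39=27 d=44 *, r--
l=0 r=12: -12+29=17 d=34 *, r--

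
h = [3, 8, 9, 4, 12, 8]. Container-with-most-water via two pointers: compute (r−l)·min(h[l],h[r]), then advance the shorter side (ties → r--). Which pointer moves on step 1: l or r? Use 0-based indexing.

l=0 r=5: min(3,8)*5=15 best=15 *, l++

l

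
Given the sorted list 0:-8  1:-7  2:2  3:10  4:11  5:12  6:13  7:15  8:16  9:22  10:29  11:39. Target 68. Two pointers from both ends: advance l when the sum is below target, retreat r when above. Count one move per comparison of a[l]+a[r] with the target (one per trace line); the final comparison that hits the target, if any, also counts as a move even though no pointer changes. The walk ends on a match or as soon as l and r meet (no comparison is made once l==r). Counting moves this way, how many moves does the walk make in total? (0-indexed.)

[0,11] -8+39=31 <68 → l++
[1,11] -7+39=32 <68 → l++
[2,11] 2+39=41 <68 → l++
[3,11] 10+39=49 <68 → l++
[4,11] 11+39=50 <68 → l++
[5,11] 12+39=51 <68 → l++
[6,11] 13+39=52 <68 → l++
[7,11] 15+39=54 <68 → l++
[8,11] 16+39=55 <68 → l++
[9,11] 22+39=61 <68 → l++
[10,11] 29+39=68 → found

11 moves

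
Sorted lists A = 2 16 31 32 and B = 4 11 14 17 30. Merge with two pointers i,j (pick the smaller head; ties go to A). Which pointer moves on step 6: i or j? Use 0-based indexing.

j

[i=0,j=0] A[i]=2<=B[j]=4 take 2 → i++
[i=1,j=0] A[i]=16>B[j]=4 take 4 → j++
[i=1,j=1] A[i]=16>B[j]=11 take 11 → j++
[i=1,j=2] A[i]=16>B[j]=14 take 14 → j++
[i=1,j=3] A[i]=16<=B[j]=17 take 16 → i++
[i=2,j=3] A[i]=31>B[j]=17 take 17 → j++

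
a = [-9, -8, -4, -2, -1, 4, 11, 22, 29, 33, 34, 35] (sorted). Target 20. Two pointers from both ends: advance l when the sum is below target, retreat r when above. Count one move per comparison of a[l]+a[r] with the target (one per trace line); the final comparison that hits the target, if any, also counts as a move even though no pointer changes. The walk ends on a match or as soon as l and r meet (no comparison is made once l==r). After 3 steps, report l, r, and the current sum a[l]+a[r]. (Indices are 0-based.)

l=0, r=8, sum=20

l=0 r=11: -9+35=26 >20, r--
l=0 r=10: -9+34=25 >20, r--
l=0 r=9: -9+33=24 >20, r--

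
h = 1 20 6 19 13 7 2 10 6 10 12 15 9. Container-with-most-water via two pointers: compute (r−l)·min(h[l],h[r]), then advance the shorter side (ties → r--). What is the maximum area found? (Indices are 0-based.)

max area = 150

[0,12] min(1,9)*12=12 best=12 * → l++
[1,12] min(20,9)*11=99 best=99 * → r--
[1,11] min(20,15)*10=150 best=150 * → r--
[1,10] min(20,12)*9=108 best=150 → r--
[1,9] min(20,10)*8=80 best=150 → r--
[1,8] min(20,6)*7=42 best=150 → r--
[1,7] min(20,10)*6=60 best=150 → r--
[1,6] min(20,2)*5=10 best=150 → r--
[1,5] min(20,7)*4=28 best=150 → r--
[1,4] min(20,13)*3=39 best=150 → r--
[1,3] min(20,19)*2=38 best=150 → r--
[1,2] min(20,6)*1=6 best=150 → r--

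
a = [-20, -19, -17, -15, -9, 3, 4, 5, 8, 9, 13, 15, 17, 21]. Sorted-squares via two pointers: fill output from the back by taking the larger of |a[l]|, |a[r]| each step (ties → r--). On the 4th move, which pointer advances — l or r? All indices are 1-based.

r

[1,14] |-20|<=|21| out[14]=441 → r--
[1,13] |-20|>|17| out[13]=400 → l++
[2,13] |-19|>|17| out[12]=361 → l++
[3,13] |-17|<=|17| out[11]=289 → r--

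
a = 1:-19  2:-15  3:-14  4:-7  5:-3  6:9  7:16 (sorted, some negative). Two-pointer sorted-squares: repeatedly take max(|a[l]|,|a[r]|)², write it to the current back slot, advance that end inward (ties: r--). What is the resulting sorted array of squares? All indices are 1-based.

[9, 49, 81, 196, 225, 256, 361]

[1,7] |-19|>|16| out[7]=361 → l++
[2,7] |-15|<=|16| out[6]=256 → r--
[2,6] |-15|>|9| out[5]=225 → l++
[3,6] |-14|>|9| out[4]=196 → l++
[4,6] |-7|<=|9| out[3]=81 → r--
[4,5] |-7|>|-3| out[2]=49 → l++
[5,5] |-3|<=|-3| out[1]=9 → r--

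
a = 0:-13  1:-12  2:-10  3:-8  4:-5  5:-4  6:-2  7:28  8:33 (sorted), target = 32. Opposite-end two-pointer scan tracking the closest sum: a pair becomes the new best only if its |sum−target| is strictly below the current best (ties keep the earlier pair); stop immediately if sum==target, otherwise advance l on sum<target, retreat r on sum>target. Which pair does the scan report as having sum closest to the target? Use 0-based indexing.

pair (-2, 33) with sum 31 (|Δ|=1)

l=0 r=8: -13+33=20 d=12 *, l++
l=1 r=8: -12+33=21 d=11 *, l++
l=2 r=8: -10+33=23 d=9 *, l++
l=3 r=8: -8+33=25 d=7 *, l++
l=4 r=8: -5+33=28 d=4 *, l++
l=5 r=8: -4+33=29 d=3 *, l++
l=6 r=8: -2+33=31 d=1 *, l++
l=7 r=8: 28+33=61 d=29, r--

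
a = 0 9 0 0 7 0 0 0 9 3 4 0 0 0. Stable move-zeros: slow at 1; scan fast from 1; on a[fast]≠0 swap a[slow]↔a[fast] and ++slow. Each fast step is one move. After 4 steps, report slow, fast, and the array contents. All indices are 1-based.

slow=2, fast=5, a=[9, 0, 0, 0, 7, 0, 0, 0, 9, 3, 4, 0, 0, 0]

(s=1,f=1) a[fast]=0 → fast++
(s=1,f=2) a[fast]=9≠0 swap→a[1]=9 → slow++,fast++
(s=2,f=3) a[fast]=0 → fast++
(s=2,f=4) a[fast]=0 → fast++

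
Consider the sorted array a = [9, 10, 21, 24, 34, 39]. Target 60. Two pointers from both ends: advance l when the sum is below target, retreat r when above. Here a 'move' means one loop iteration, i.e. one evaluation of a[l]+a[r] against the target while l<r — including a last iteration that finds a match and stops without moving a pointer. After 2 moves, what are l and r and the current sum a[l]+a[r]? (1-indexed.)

l=1 r=6: 9+39=48 <60, l++
l=2 r=6: 10+39=49 <60, l++

l=3, r=6, sum=60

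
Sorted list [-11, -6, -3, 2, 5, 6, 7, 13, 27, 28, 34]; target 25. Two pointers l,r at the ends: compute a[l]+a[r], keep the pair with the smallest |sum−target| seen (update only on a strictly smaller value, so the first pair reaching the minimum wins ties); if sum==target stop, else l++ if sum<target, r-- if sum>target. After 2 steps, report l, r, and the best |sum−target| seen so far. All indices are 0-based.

[0,10] -11+34=23 d=2 * → l++
[1,10] -6+34=28 d=3 → r--

l=1, r=9, best |Δ|=2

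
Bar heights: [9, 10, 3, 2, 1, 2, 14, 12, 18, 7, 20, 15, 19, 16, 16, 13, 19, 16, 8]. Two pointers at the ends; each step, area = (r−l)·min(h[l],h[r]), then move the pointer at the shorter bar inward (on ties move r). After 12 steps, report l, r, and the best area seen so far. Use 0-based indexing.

[0,18] min(9,8)*18=144 best=144 * → r--
[0,17] min(9,16)*17=153 best=153 * → l++
[1,17] min(10,16)*16=160 best=160 * → l++
[2,17] min(3,16)*15=45 best=160 → l++
[3,17] min(2,16)*14=28 best=160 → l++
[4,17] min(1,16)*13=13 best=160 → l++
[5,17] min(2,16)*12=24 best=160 → l++
[6,17] min(14,16)*11=154 best=160 → l++
[7,17] min(12,16)*10=120 best=160 → l++
[8,17] min(18,16)*9=144 best=160 → r--
[8,16] min(18,19)*8=144 best=160 → l++
[9,16] min(7,19)*7=49 best=160 → l++

l=10, r=16, best area=160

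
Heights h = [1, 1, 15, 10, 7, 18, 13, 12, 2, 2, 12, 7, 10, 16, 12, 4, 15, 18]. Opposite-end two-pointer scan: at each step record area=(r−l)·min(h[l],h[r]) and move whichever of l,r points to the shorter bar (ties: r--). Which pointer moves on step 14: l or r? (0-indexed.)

[0,17] min(1,18)*17=17 best=17 * → l++
[1,17] min(1,18)*16=16 best=17 → l++
[2,17] min(15,18)*15=225 best=225 * → l++
[3,17] min(10,18)*14=140 best=225 → l++
[4,17] min(7,18)*13=91 best=225 → l++
[5,17] min(18,18)*12=216 best=225 → r--
[5,16] min(18,15)*11=165 best=225 → r--
[5,15] min(18,4)*10=40 best=225 → r--
[5,14] min(18,12)*9=108 best=225 → r--
[5,13] min(18,16)*8=128 best=225 → r--
[5,12] min(18,10)*7=70 best=225 → r--
[5,11] min(18,7)*6=42 best=225 → r--
[5,10] min(18,12)*5=60 best=225 → r--
[5,9] min(18,2)*4=8 best=225 → r--

r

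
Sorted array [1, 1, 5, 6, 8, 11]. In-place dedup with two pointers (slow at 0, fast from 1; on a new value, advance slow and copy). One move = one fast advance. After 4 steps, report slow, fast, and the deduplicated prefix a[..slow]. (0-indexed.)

slow=0 fast=1: a[fast]=1=a[slow] dup, fast++
slow=0 fast=2: a[fast]=5≠a[slow]=1 write a[1]=5, slow++,fast++
slow=1 fast=3: a[fast]=6≠a[slow]=5 write a[2]=6, slow++,fast++
slow=2 fast=4: a[fast]=8≠a[slow]=6 write a[3]=8, slow++,fast++

slow=3, fast=5, prefix=[1, 5, 6, 8]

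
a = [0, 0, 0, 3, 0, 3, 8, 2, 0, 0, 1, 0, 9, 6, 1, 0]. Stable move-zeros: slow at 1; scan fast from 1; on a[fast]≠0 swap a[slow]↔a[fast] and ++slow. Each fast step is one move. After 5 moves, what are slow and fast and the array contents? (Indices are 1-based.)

slow=2, fast=6, a=[3, 0, 0, 0, 0, 3, 8, 2, 0, 0, 1, 0, 9, 6, 1, 0]

(s=1,f=1) a[fast]=0 → fast++
(s=1,f=2) a[fast]=0 → fast++
(s=1,f=3) a[fast]=0 → fast++
(s=1,f=4) a[fast]=3≠0 swap→a[1]=3 → slow++,fast++
(s=2,f=5) a[fast]=0 → fast++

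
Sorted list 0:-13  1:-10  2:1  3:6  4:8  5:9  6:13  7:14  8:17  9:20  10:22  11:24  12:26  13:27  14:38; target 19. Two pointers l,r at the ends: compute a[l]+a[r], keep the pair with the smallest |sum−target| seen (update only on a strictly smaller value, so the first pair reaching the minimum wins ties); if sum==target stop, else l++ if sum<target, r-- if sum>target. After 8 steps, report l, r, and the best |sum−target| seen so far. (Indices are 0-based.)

[0,14] -13+38=25 d=6 * → r--
[0,13] -13+27=14 d=5 * → l++
[1,13] -10+27=17 d=2 * → l++
[2,13] 1+27=28 d=9 → r--
[2,12] 1+26=27 d=8 → r--
[2,11] 1+24=25 d=6 → r--
[2,10] 1+22=23 d=4 → r--
[2,9] 1+20=21 d=2 → r--

l=2, r=8, best |Δ|=2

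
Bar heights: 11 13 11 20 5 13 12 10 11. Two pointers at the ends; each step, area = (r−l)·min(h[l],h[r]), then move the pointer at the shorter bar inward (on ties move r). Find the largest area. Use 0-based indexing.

max area = 88

[0,8] min(11,11)*8=88 best=88 * → r--
[0,7] min(11,10)*7=70 best=88 → r--
[0,6] min(11,12)*6=66 best=88 → l++
[1,6] min(13,12)*5=60 best=88 → r--
[1,5] min(13,13)*4=52 best=88 → r--
[1,4] min(13,5)*3=15 best=88 → r--
[1,3] min(13,20)*2=26 best=88 → l++
[2,3] min(11,20)*1=11 best=88 → l++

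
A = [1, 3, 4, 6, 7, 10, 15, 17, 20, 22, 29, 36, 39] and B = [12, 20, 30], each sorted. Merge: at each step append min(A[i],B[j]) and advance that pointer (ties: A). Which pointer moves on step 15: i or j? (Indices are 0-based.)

[i=0,j=0] A[i]=1<=B[j]=12 take 1 → i++
[i=1,j=0] A[i]=3<=B[j]=12 take 3 → i++
[i=2,j=0] A[i]=4<=B[j]=12 take 4 → i++
[i=3,j=0] A[i]=6<=B[j]=12 take 6 → i++
[i=4,j=0] A[i]=7<=B[j]=12 take 7 → i++
[i=5,j=0] A[i]=10<=B[j]=12 take 10 → i++
[i=6,j=0] A[i]=15>B[j]=12 take 12 → j++
[i=6,j=1] A[i]=15<=B[j]=20 take 15 → i++
[i=7,j=1] A[i]=17<=B[j]=20 take 17 → i++
[i=8,j=1] A[i]=20<=B[j]=20 take 20 → i++
[i=9,j=1] A[i]=22>B[j]=20 take 20 → j++
[i=9,j=2] A[i]=22<=B[j]=30 take 22 → i++
[i=10,j=2] A[i]=29<=B[j]=30 take 29 → i++
[i=11,j=2] A[i]=36>B[j]=30 take 30 → j++
[i=11,j=3] B done, take A[i]=36 → i++

i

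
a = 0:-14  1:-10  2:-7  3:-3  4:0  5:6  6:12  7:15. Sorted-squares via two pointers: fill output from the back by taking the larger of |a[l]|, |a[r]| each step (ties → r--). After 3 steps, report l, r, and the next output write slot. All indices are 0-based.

l=1, r=5, next write slot=4

l=0 r=7: |-14|<=|15| out[7]=225, r--
l=0 r=6: |-14|>|12| out[6]=196, l++
l=1 r=6: |-10|<=|12| out[5]=144, r--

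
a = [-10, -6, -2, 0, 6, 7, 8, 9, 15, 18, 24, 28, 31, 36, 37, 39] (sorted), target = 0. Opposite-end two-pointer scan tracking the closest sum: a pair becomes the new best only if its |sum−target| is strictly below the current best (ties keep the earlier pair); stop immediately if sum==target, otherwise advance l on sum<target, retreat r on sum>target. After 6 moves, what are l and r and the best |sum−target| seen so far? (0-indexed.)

l=0, r=9, best |Δ|=14

l=0 r=15: -10+39=29 d=29 *, r--
l=0 r=14: -10+37=27 d=27 *, r--
l=0 r=13: -10+36=26 d=26 *, r--
l=0 r=12: -10+31=21 d=21 *, r--
l=0 r=11: -10+28=18 d=18 *, r--
l=0 r=10: -10+24=14 d=14 *, r--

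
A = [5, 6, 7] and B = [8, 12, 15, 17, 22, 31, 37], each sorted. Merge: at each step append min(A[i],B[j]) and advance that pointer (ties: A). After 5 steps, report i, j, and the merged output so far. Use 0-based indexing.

[i=0,j=0] A[i]=5<=B[j]=8 take 5 → i++
[i=1,j=0] A[i]=6<=B[j]=8 take 6 → i++
[i=2,j=0] A[i]=7<=B[j]=8 take 7 → i++
[i=3,j=0] A done, take B[j]=8 → j++
[i=3,j=1] A done, take B[j]=12 → j++

i=3, j=2, merged so far=[5, 6, 7, 8, 12]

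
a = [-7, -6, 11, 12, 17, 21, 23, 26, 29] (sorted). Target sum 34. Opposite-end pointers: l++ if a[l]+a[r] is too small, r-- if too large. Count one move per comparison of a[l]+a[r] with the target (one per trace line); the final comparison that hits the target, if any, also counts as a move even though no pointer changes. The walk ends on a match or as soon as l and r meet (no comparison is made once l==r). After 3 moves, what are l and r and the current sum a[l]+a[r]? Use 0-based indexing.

[0,8] -7+29=22 <34 → l++
[1,8] -6+29=23 <34 → l++
[2,8] 11+29=40 >34 → r--

l=2, r=7, sum=37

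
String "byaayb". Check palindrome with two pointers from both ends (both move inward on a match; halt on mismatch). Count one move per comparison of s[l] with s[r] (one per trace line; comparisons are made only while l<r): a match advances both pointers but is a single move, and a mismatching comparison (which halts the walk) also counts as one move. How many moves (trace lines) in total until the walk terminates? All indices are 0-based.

3 moves

l=0 r=5: 'b'=='b', l++,r--
l=1 r=4: 'y'=='y', l++,r--
l=2 r=3: 'a'=='a', l++,r--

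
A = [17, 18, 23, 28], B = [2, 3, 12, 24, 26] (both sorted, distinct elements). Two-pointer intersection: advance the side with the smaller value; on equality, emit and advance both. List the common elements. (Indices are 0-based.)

[i=0,j=0] 17>2 → j++
[i=0,j=1] 17>3 → j++
[i=0,j=2] 17>12 → j++
[i=0,j=3] 17<24 → i++
[i=1,j=3] 18<24 → i++
[i=2,j=3] 23<24 → i++
[i=3,j=3] 28>24 → j++
[i=3,j=4] 28>26 → j++

intersection = []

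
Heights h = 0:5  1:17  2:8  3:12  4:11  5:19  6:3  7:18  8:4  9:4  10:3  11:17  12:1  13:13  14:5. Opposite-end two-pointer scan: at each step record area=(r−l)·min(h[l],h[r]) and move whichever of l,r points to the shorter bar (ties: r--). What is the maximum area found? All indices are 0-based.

[0,14] min(5,5)*14=70 best=70 * → r--
[0,13] min(5,13)*13=65 best=70 → l++
[1,13] min(17,13)*12=156 best=156 * → r--
[1,12] min(17,1)*11=11 best=156 → r--
[1,11] min(17,17)*10=170 best=170 * → r--
[1,10] min(17,3)*9=27 best=170 → r--
[1,9] min(17,4)*8=32 best=170 → r--
[1,8] min(17,4)*7=28 best=170 → r--
[1,7] min(17,18)*6=102 best=170 → l++
[2,7] min(8,18)*5=40 best=170 → l++
[3,7] min(12,18)*4=48 best=170 → l++
[4,7] min(11,18)*3=33 best=170 → l++
[5,7] min(19,18)*2=36 best=170 → r--
[5,6] min(19,3)*1=3 best=170 → r--

max area = 170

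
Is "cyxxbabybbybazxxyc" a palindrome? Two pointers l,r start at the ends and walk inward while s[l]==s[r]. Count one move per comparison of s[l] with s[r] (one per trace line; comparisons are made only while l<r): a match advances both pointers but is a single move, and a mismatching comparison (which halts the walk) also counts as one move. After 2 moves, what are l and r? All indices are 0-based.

l=2, r=15

[0,17] 'c'=='c' → l++,r--
[1,16] 'y'=='y' → l++,r--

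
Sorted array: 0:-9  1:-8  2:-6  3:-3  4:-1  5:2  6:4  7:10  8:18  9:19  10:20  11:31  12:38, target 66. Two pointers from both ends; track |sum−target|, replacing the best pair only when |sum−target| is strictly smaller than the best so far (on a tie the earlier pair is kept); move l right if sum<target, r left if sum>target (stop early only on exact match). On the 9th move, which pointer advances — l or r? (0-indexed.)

[0,12] -9+38=29 d=37 * → l++
[1,12] -8+38=30 d=36 * → l++
[2,12] -6+38=32 d=34 * → l++
[3,12] -3+38=35 d=31 * → l++
[4,12] -1+38=37 d=29 * → l++
[5,12] 2+38=40 d=26 * → l++
[6,12] 4+38=42 d=24 * → l++
[7,12] 10+38=48 d=18 * → l++
[8,12] 18+38=56 d=10 * → l++

l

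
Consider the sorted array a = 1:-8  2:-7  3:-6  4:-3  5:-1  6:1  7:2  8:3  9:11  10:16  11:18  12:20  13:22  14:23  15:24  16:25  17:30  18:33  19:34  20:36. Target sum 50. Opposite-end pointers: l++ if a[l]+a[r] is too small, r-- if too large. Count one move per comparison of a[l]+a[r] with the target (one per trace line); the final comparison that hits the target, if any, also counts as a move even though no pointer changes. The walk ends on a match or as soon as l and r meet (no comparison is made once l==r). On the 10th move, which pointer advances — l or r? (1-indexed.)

l=1 r=20: -8+36=28 <50, l++
l=2 r=20: -7+36=29 <50, l++
l=3 r=20: -6+36=30 <50, l++
l=4 r=20: -3+36=33 <50, l++
l=5 r=20: -1+36=35 <50, l++
l=6 r=20: 1+36=37 <50, l++
l=7 r=20: 2+36=38 <50, l++
l=8 r=20: 3+36=39 <50, l++
l=9 r=20: 11+36=47 <50, l++
l=10 r=20: 16+36=52 >50, r--

r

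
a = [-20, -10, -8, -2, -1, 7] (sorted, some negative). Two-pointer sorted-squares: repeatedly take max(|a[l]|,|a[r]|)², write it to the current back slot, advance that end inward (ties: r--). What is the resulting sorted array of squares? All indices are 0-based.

[1, 4, 49, 64, 100, 400]

[0,5] |-20|>|7| out[5]=400 → l++
[1,5] |-10|>|7| out[4]=100 → l++
[2,5] |-8|>|7| out[3]=64 → l++
[3,5] |-2|<=|7| out[2]=49 → r--
[3,4] |-2|>|-1| out[1]=4 → l++
[4,4] |-1|<=|-1| out[0]=1 → r--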